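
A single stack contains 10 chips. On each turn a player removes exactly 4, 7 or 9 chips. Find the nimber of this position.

Build the Grundy sequence with g(k) = mex{g(k−s) : s ∈ {4, 7, 9}, s ≤ k}:
k:     0  1  2  3  4  5  6  7  8  9 10
g(k):  0  0  0  0  1  1  1  1  2  2  2
So g(10) = 2.

2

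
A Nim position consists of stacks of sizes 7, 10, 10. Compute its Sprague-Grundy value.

Compute the nim-sum pairwise:
7 ⊕ 10 = 13
13 ⊕ 10 = 7

7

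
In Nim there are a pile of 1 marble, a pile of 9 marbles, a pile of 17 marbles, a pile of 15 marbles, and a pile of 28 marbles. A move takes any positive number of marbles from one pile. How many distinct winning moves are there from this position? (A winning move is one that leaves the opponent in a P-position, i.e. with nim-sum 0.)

3

Bitwise XOR of the heap sizes:
  00001  (1)
  01001  (9)
  10001  (17)
  01111  (15)
  11100  (28)
  -----
  01010  (10)
The overall nim-sum is X = 10. A pile of size p has a winning move iff p XOR X < p (reduce it to p XOR X).
  1: 1 XOR 10 = 11 ≥ 1 — no move.
  9: 9 XOR 10 = 3 < 9 — winning move (to 3).
  17: 17 XOR 10 = 27 ≥ 17 — no move.
  15: 15 XOR 10 = 5 < 15 — winning move (to 5).
  28: 28 XOR 10 = 22 < 28 — winning move (to 22).
That gives 3 winning moves.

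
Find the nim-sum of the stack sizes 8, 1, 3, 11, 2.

3

Compute the nim-sum pairwise:
8 ⊕ 1 = 9
9 ⊕ 3 = 10
10 ⊕ 11 = 1
1 ⊕ 2 = 3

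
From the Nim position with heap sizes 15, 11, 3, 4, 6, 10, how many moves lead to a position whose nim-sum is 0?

3

Write each in binary and XOR column by column:
  1111  (15)
  1011  (11)
  0011  (3)
  0100  (4)
  0110  (6)
  1010  (10)
  ----
  1111  (15)
The overall nim-sum is X = 15. A heap of size p has a winning move iff p XOR X < p (reduce it to p XOR X).
  15: 15 XOR 15 = 0 < 15 — winning move (to 0).
  11: 11 XOR 15 = 4 < 11 — winning move (to 4).
  3: 3 XOR 15 = 12 ≥ 3 — no move.
  4: 4 XOR 15 = 11 ≥ 4 — no move.
  6: 6 XOR 15 = 9 ≥ 6 — no move.
  10: 10 XOR 15 = 5 < 10 — winning move (to 5).
That gives 3 winning moves.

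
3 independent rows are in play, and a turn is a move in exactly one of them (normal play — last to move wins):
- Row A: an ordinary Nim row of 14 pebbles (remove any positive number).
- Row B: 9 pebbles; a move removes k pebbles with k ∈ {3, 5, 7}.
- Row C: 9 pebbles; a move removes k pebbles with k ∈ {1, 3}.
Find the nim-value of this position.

12

Row A is a plain Nim row of size 14, so its Grundy value is 14.
Grundy values for row B (subtraction set {3, 5, 7}):
g(0) = mex{} = 0
g(1) = mex{} = 0
g(2) = mex{} = 0
g(3) = mex{0} = 1
g(4) = mex{0} = 1
g(5) = mex{0} = 1
g(6) = mex{0,1} = 2
g(7) = mex{0,1} = 2
g(8) = mex{0,1} = 2
g(9) = mex{0,1,2} = 3
So g(9) = 3.
For row C, compute g(0), g(1), … with moves {1, 3}:
k:     0  1  2  3  4  5  6  7  8  9
g(k):  0  1  0  1  0  1  0  1  0  1
So g(9) = 1.
The value of a disjunctive sum is the nim-sum of the parts.
Combined value = 14 XOR 3 XOR 1 = 12.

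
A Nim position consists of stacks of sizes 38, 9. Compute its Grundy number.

47

Compute the nim-sum pairwise:
38 ⊕ 9 = 47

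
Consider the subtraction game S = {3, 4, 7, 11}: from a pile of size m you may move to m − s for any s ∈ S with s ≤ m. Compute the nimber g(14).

4

Compute g(0), g(1), … for moves {3, 4, 7, 11}:
g(0) = mex{} = 0
g(1) = mex{} = 0
g(2) = mex{} = 0
g(3) = mex{0} = 1
g(4) = mex{0} = 1
g(5) = mex{0} = 1
g(6) = mex{0,1} = 2
g(7) = mex{0,1} = 2
g(8) = mex{0,1} = 2
g(9) = mex{0,1,2} = 3
g(10) = mex{1,2} = 0
g(11) = mex{0,1,2} = 3
g(12) = mex{0,1,2,3} = 4
g(13) = mex{0,2,3} = 1
g(14) = mex{0,1,2,3} = 4
So g(14) = 4.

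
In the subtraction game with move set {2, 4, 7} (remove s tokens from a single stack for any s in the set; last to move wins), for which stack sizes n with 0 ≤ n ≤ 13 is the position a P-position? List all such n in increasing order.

0, 1, 6, 9, 12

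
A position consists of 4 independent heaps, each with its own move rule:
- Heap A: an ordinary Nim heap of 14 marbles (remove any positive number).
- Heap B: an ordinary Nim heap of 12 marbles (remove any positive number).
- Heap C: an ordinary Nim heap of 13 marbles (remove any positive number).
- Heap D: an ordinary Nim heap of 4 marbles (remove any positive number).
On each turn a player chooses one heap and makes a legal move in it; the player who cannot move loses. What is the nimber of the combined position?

11

Heap A is a plain Nim heap of size 14, so its Grundy value is 14.
Heap B is a plain Nim heap of size 12, so its Grundy value is 12.
Heap C is a plain Nim heap of size 13, so its Grundy value is 13.
Heap D is a plain Nim heap of size 4, so its Grundy value is 4.
By the Sprague-Grundy theorem, the Grundy value of a sum of independent games is the XOR of the component values.
Combined value = 14 ⊕ 12 ⊕ 13 ⊕ 4 = 11.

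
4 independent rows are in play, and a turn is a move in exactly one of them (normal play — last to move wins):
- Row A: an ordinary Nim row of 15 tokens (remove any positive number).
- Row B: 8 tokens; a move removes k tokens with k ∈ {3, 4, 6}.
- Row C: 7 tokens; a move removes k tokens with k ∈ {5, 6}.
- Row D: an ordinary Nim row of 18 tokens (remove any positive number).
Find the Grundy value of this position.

Row A is a plain Nim row of size 15, so its Grundy value is 15.
Build the Grundy sequence for row B with g(k) = mex{g(k−s) : s ∈ {3, 4, 6}, s ≤ k}:
g(0) = mex{} = 0
g(1) = mex{} = 0
g(2) = mex{} = 0
g(3) = mex{0} = 1
g(4) = mex{0} = 1
g(5) = mex{0} = 1
g(6) = mex{0,1} = 2
g(7) = mex{0,1} = 2
g(8) = mex{0,1} = 2
So g(8) = 2.
Build the Grundy sequence for row C with g(k) = mex{g(k−s) : s ∈ {5, 6}, s ≤ k}:
g(0) = mex{} = 0
g(1) = mex{} = 0
g(2) = mex{} = 0
g(3) = mex{} = 0
g(4) = mex{} = 0
g(5) = mex{0} = 1
g(6) = mex{0} = 1
g(7) = mex{0} = 1
So g(7) = 1.
Row D is a plain Nim row of size 18, so its Grundy value is 18.
By the Sprague-Grundy theorem, the Grundy value of a sum of independent games is the XOR of the component values.
Combined value = 15 ⊕ 2 ⊕ 1 ⊕ 18 = 30.

30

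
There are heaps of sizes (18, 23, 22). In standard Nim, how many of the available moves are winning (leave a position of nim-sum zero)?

3

Nim-sum: 18 ⊕ 23 ⊕ 22 = 19.
The overall nim-sum is X = 19. A heap of size p has a winning move iff p XOR X < p (reduce it to p XOR X).
  18: 18 XOR 19 = 1 < 18 — winning move (to 1).
  23: 23 XOR 19 = 4 < 23 — winning move (to 4).
  22: 22 XOR 19 = 5 < 22 — winning move (to 5).
That gives 3 winning moves.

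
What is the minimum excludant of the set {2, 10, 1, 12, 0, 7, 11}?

The values 0, 1, 2 are all present; 3 is the first non-negative integer missing from the set.

3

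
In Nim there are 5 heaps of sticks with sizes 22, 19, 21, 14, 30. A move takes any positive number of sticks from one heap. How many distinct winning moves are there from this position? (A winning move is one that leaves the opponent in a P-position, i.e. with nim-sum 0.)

0

Nim-sum: 22 ⊕ 19 ⊕ 21 ⊕ 14 ⊕ 30 = 0.
The nim-sum is already 0, so every move leaves a nonzero nim-sum — there are no winning moves.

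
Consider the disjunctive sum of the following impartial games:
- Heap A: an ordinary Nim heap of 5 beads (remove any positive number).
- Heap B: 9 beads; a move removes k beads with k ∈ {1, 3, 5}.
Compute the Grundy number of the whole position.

4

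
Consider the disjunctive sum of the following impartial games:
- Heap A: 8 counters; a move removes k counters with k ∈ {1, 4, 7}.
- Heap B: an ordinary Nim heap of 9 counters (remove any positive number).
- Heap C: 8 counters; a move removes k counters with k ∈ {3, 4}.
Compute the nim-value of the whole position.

For heap A, compute g(0), g(1), … with moves {1, 4, 7}:
k:     0  1  2  3  4  5  6  7  8
g(k):  0  1  0  1  2  0  1  2  0
So g(8) = 0.
Heap B is a plain Nim heap of size 9, so its Grundy value is 9.
For heap C, compute g(0), g(1), … with moves {3, 4}:
g(0) = mex{} = 0
g(1) = mex{} = 0
g(2) = mex{} = 0
g(3) = mex{0} = 1
g(4) = mex{0} = 1
g(5) = mex{0} = 1
g(6) = mex{0,1} = 2
g(7) = mex{1} = 0
g(8) = mex{1} = 0
So g(8) = 0.
By the Sprague-Grundy theorem, the Grundy value of a sum of independent games is the XOR of the component values.
Combined value = 0 ⊕ 9 ⊕ 0 = 9.

9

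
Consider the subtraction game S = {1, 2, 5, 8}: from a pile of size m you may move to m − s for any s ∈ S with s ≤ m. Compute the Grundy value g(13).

1

Grundy values for subtraction set {1, 2, 5, 8}:
k:     0  1  2  3  4  5  6  7  8  9 10 11 12 13
g(k):  0  1  2  0  1  2  0  1  2  0  1  2  0  1
So g(13) = 1.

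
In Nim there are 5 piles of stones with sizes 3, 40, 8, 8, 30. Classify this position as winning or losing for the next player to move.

Winning position

Compute the nim-sum pairwise:
3 ^ 40 = 43
43 ^ 8 = 35
35 ^ 8 = 43
43 ^ 30 = 53
The nim-sum is 53 ≠ 0, so this is an N-position: the player to move can win.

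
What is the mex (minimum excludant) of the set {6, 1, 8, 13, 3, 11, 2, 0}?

The values 0, 1, 2, 3 are all present; 4 is the first non-negative integer missing from the set.

4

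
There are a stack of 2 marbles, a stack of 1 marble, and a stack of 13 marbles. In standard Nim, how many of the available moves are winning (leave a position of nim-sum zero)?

1

Compute the nim-sum pairwise:
2 ^ 1 = 3
3 ^ 13 = 14
The overall nim-sum is X = 14. A stack of size p has a winning move iff p XOR X < p (reduce it to p XOR X).
  2: 2 XOR 14 = 12 ≥ 2 — no move.
  1: 1 XOR 14 = 15 ≥ 1 — no move.
  13: 13 XOR 14 = 3 < 13 — winning move (to 3).
That gives 1 winning move.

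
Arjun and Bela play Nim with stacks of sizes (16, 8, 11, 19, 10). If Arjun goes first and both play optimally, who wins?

Arjun wins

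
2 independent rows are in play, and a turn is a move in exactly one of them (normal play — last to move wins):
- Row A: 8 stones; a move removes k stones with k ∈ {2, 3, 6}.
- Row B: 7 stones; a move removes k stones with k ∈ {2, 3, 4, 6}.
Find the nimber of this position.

1

For row A, compute g(0), g(1), … with moves {2, 3, 6}:
k:     0  1  2  3  4  5  6  7  8
g(k):  0  0  1  1  2  0  3  1  2
So g(8) = 2.
For row B, compute g(0), g(1), … with moves {2, 3, 4, 6}:
g(0) = mex{} = 0
g(1) = mex{} = 0
g(2) = mex{0} = 1
g(3) = mex{0} = 1
g(4) = mex{0,1} = 2
g(5) = mex{0,1} = 2
g(6) = mex{0,1,2} = 3
g(7) = mex{0,1,2} = 3
So g(7) = 3.
The value of a disjunctive sum is the nim-sum of the parts.
Combined value = 2 ⊕ 3 = 1.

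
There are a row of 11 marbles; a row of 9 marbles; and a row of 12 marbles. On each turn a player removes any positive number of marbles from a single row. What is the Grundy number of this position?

In binary:
  1011  (11)
  1001  (9)
  1100  (12)
  ----
  1110  (14)

14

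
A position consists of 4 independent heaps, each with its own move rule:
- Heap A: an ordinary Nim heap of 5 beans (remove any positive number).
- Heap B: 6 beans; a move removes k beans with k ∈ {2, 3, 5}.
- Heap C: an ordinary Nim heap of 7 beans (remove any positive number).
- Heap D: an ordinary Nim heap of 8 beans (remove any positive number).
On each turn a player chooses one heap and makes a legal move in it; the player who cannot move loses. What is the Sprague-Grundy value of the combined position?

9

Heap A is a plain Nim heap of size 5, so its Grundy value is 5.
Build the Grundy sequence for heap B with g(k) = mex{g(k−s) : s ∈ {2, 3, 5}, s ≤ k}:
g(0) = mex{} = 0
g(1) = mex{} = 0
g(2) = mex{0} = 1
g(3) = mex{0} = 1
g(4) = mex{0,1} = 2
g(5) = mex{0,1} = 2
g(6) = mex{0,1,2} = 3
So g(6) = 3.
Heap C is a plain Nim heap of size 7, so its Grundy value is 7.
Heap D is a plain Nim heap of size 8, so its Grundy value is 8.
The value of a disjunctive sum is the nim-sum of the parts.
Combined value = 5 XOR 3 XOR 7 XOR 8 = 9.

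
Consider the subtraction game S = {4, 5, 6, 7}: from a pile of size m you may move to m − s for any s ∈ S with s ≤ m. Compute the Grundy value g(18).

Compute g(0), g(1), … for moves {4, 5, 6, 7}:
k:     0  1  2  3  4  5  6  7  8  9 10 11 12 13 14 15 16 17 18
g(k):  0  0  0  0  1  1  1  1  2  2  2  0  0  0  0  1  1  1  1
So g(18) = 1.

1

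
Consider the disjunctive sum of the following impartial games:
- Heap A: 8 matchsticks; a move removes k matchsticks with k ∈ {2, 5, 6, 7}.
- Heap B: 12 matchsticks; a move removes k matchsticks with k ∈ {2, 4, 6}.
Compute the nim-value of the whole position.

0

For heap A, compute g(0), g(1), … with moves {2, 5, 6, 7}:
g(0) = mex{} = 0
g(1) = mex{} = 0
g(2) = mex{0} = 1
g(3) = mex{0} = 1
g(4) = mex{1} = 0
g(5) = mex{0,1} = 2
g(6) = mex{0} = 1
g(7) = mex{0,1,2} = 3
g(8) = mex{0,1} = 2
So g(8) = 2.
Grundy values for heap B (subtraction set {2, 4, 6}):
k:     0  1  2  3  4  5  6  7  8  9 10 11 12
g(k):  0  0  1  1  2  2  3  3  0  0  1  1  2
So g(12) = 2.
By the Sprague-Grundy theorem, the Grundy value of a sum of independent games is the XOR of the component values.
Combined value = 2 XOR 2 = 0.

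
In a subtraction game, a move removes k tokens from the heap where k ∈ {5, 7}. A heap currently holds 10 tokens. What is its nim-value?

2

Build the Grundy sequence with g(k) = mex{g(k−s) : s ∈ {5, 7}, s ≤ k}:
g(0) = mex{} = 0
g(1) = mex{} = 0
g(2) = mex{} = 0
g(3) = mex{} = 0
g(4) = mex{} = 0
g(5) = mex{0} = 1
g(6) = mex{0} = 1
g(7) = mex{0} = 1
g(8) = mex{0} = 1
g(9) = mex{0} = 1
g(10) = mex{0,1} = 2
So g(10) = 2.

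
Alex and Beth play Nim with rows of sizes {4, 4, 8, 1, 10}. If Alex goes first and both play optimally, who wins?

Alex wins

Compute the nim-sum pairwise:
4 XOR 4 = 0
0 XOR 8 = 8
8 XOR 1 = 9
9 XOR 10 = 3
The nim-sum is 3 ≠ 0, so this is an N-position: the player to move can win; Alex has a winning move.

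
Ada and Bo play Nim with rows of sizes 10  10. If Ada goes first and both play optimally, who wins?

Bo wins

Compute the nim-sum pairwise:
10 ^ 10 = 0
The nim-sum is 0, so this is a P-position: the player to move is in a losing position under optimal play; Ada is about to move from it and so loses — Bo wins.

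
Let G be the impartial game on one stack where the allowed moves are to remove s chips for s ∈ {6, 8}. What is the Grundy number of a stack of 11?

1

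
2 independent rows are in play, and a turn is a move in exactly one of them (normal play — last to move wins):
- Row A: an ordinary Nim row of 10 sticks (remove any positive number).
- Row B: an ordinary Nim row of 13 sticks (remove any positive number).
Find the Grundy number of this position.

Row A is a plain Nim row of size 10, so its Grundy value is 10.
Row B is a plain Nim row of size 13, so its Grundy value is 13.
The value of a disjunctive sum is the nim-sum of the parts.
Combined value = 10 XOR 13 = 7.

7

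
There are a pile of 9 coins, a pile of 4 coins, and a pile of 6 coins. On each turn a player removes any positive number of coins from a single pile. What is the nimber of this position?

In binary:
  1001  (9)
  0100  (4)
  0110  (6)
  ----
  1011  (11)

11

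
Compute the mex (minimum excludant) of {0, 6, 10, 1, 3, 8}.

The values 0, 1 are all present; 2 is the first non-negative integer missing from the set.

2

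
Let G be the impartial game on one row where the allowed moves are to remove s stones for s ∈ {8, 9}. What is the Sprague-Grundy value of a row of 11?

1

Build the Grundy sequence with g(k) = mex{g(k−s) : s ∈ {8, 9}, s ≤ k}:
g(0) = mex{} = 0
g(1) = mex{} = 0
g(2) = mex{} = 0
g(3) = mex{} = 0
g(4) = mex{} = 0
g(5) = mex{} = 0
g(6) = mex{} = 0
g(7) = mex{} = 0
g(8) = mex{0} = 1
g(9) = mex{0} = 1
g(10) = mex{0} = 1
g(11) = mex{0} = 1
So g(11) = 1.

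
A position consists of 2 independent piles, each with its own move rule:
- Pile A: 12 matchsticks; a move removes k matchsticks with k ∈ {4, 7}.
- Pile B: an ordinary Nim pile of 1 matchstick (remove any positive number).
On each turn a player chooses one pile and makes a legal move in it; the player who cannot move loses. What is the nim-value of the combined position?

1

For pile A, compute g(0), g(1), … with moves {4, 7}:
k:     0  1  2  3  4  5  6  7  8  9 10 11 12
g(k):  0  0  0  0  1  1  1  1  2  2  2  0  0
So g(12) = 0.
Pile B is a plain Nim pile of size 1, so its Grundy value is 1.
By the Sprague-Grundy theorem, the Grundy value of a sum of independent games is the XOR of the component values.
Combined value = 0 XOR 1 = 1.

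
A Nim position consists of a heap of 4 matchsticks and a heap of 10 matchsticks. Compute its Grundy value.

14

Nim-sum: 4 ^ 10 = 14.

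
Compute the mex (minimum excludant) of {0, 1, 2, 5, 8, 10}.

3

The values 0, 1, 2 are all present; 3 is the first non-negative integer missing from the set.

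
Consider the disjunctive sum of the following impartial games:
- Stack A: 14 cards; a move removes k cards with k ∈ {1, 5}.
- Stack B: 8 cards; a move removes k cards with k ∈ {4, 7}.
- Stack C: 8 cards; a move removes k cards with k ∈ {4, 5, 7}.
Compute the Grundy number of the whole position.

For stack A, compute g(0), g(1), … with moves {1, 5}:
k:     0  1  2  3  4  5  6  7  8  9 10 11 12 13 14
g(k):  0  1  0  1  0  1  0  1  0  1  0  1  0  1  0
So g(14) = 0.
Grundy values for stack B (subtraction set {4, 7}):
g(0) = mex{} = 0
g(1) = mex{} = 0
g(2) = mex{} = 0
g(3) = mex{} = 0
g(4) = mex{0} = 1
g(5) = mex{0} = 1
g(6) = mex{0} = 1
g(7) = mex{0} = 1
g(8) = mex{0,1} = 2
So g(8) = 2.
Grundy values for stack C (subtraction set {4, 5, 7}):
g(0) = mex{} = 0
g(1) = mex{} = 0
g(2) = mex{} = 0
g(3) = mex{} = 0
g(4) = mex{0} = 1
g(5) = mex{0} = 1
g(6) = mex{0} = 1
g(7) = mex{0} = 1
g(8) = mex{0,1} = 2
So g(8) = 2.
By the Sprague-Grundy theorem, the Grundy value of a sum of independent games is the XOR of the component values.
Combined value = 0 XOR 2 XOR 2 = 0.

0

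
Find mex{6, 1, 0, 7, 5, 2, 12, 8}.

3

The values 0, 1, 2 are all present; 3 is the first non-negative integer missing from the set.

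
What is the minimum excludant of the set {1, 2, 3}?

0

0 is not in the set, so the mex is 0.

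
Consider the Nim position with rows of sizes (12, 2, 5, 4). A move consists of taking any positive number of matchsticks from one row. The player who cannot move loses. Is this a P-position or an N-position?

Nim-sum: 12 XOR 2 XOR 5 XOR 4 = 15.
The nim-sum is 15 ≠ 0, so this is an N-position: the player to move can win.

N-position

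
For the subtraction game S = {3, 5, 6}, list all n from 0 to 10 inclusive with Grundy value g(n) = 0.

Grundy values for subtraction set {3, 5, 6}:
k:     0  1  2  3  4  5  6  7  8  9 10
g(k):  0  0  0  1  1  1  2  2  2  0  0
The P-positions (g = 0) in 0..10 are 0, 1, 2, 9, 10.

0, 1, 2, 9, 10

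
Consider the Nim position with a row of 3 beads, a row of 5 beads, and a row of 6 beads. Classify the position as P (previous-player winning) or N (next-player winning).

P-position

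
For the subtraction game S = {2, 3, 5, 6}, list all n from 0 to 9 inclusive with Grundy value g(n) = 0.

0, 1, 8, 9

Compute g(0), g(1), … for moves {2, 3, 5, 6}:
g(0) = mex{} = 0
g(1) = mex{} = 0
g(2) = mex{0} = 1
g(3) = mex{0} = 1
g(4) = mex{0,1} = 2
g(5) = mex{0,1} = 2
g(6) = mex{0,1,2} = 3
g(7) = mex{0,1,2} = 3
g(8) = mex{1,2,3} = 0
g(9) = mex{1,2,3} = 0
The P-positions (g = 0) in 0..9 are 0, 1, 8, 9.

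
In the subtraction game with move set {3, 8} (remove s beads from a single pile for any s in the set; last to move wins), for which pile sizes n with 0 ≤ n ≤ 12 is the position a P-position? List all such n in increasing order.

0, 1, 2, 6, 7, 11, 12

Grundy values for subtraction set {3, 8}:
g(0) = mex{} = 0
g(1) = mex{} = 0
g(2) = mex{} = 0
g(3) = mex{0} = 1
g(4) = mex{0} = 1
g(5) = mex{0} = 1
g(6) = mex{1} = 0
g(7) = mex{1} = 0
g(8) = mex{0,1} = 2
g(9) = mex{0} = 1
g(10) = mex{0} = 1
g(11) = mex{1,2} = 0
g(12) = mex{1} = 0
The P-positions (g = 0) in 0..12 are 0, 1, 2, 6, 7, 11, 12.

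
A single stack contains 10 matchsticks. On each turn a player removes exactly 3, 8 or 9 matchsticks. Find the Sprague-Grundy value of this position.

Build the Grundy sequence with g(k) = mex{g(k−s) : s ∈ {3, 8, 9}, s ≤ k}:
k:     0  1  2  3  4  5  6  7  8  9 10
g(k):  0  0  0  1  1  1  0  0  2  1  1
So g(10) = 1.

1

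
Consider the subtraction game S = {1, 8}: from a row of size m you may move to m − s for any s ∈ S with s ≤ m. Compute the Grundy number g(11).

0

Compute g(0), g(1), … for moves {1, 8}:
k:     0  1  2  3  4  5  6  7  8  9 10 11
g(k):  0  1  0  1  0  1  0  1  2  0  1  0
So g(11) = 0.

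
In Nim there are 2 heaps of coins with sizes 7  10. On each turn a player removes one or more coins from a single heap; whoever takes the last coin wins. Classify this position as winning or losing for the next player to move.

Nim-sum: 7 ⊕ 10 = 13.
The nim-sum is 13 ≠ 0, so this is an N-position: the player to move can win.

Winning position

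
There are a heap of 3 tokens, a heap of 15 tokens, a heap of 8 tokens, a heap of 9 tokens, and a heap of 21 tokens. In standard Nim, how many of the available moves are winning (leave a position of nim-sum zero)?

1

Write each in binary and XOR column by column:
  00011  (3)
  01111  (15)
  01000  (8)
  01001  (9)
  10101  (21)
  -----
  11000  (24)
The overall nim-sum is X = 24. A heap of size p has a winning move iff p XOR X < p (reduce it to p XOR X).
  3: 3 XOR 24 = 27 ≥ 3 — no move.
  15: 15 XOR 24 = 23 ≥ 15 — no move.
  8: 8 XOR 24 = 16 ≥ 8 — no move.
  9: 9 XOR 24 = 17 ≥ 9 — no move.
  21: 21 XOR 24 = 13 < 21 — winning move (to 13).
That gives 1 winning move.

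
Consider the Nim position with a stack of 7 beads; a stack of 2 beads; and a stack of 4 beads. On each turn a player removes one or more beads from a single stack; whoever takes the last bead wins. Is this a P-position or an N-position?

Compute the nim-sum pairwise:
7 ^ 2 = 5
5 ^ 4 = 1
The nim-sum is 1 ≠ 0, so this is an N-position: the player to move can win.

N-position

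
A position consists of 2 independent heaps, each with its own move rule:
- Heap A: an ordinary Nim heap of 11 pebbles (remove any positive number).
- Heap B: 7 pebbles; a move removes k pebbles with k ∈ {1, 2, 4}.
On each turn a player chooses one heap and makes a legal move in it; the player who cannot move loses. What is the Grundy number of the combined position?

10

Heap A is a plain Nim heap of size 11, so its Grundy value is 11.
Build the Grundy sequence for heap B with g(k) = mex{g(k−s) : s ∈ {1, 2, 4}, s ≤ k}:
g(0) = mex{} = 0
g(1) = mex{0} = 1
g(2) = mex{0,1} = 2
g(3) = mex{1,2} = 0
g(4) = mex{0,2} = 1
g(5) = mex{0,1} = 2
g(6) = mex{1,2} = 0
g(7) = mex{0,2} = 1
So g(7) = 1.
The value of a disjunctive sum is the nim-sum of the parts.
Combined value = 11 ⊕ 1 = 10.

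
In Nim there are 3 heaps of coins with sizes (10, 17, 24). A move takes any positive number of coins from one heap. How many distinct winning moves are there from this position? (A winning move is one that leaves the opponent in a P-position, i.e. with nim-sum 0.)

Write each in binary and XOR column by column:
  01010  (10)
  10001  (17)
  11000  (24)
  -----
  00011  (3)
The overall nim-sum is X = 3. A heap of size p has a winning move iff p XOR X < p (reduce it to p XOR X).
  10: 10 XOR 3 = 9 < 10 — winning move (to 9).
  17: 17 XOR 3 = 18 ≥ 17 — no move.
  24: 24 XOR 3 = 27 ≥ 24 — no move.
That gives 1 winning move.

1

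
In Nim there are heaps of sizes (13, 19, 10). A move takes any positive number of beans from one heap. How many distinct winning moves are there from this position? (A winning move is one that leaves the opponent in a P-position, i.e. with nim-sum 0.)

1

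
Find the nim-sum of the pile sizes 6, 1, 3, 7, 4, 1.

Nim-sum: 6 ^ 1 ^ 3 ^ 7 ^ 4 ^ 1 = 6.

6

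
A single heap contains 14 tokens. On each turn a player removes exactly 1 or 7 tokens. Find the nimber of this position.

0

Compute g(0), g(1), … for moves {1, 7}:
g(0) = mex{} = 0
g(1) = mex{0} = 1
g(2) = mex{1} = 0
g(3) = mex{0} = 1
g(4) = mex{1} = 0
g(5) = mex{0} = 1
g(6) = mex{1} = 0
g(7) = mex{0} = 1
g(8) = mex{1} = 0
g(9) = mex{0} = 1
g(10) = mex{1} = 0
g(11) = mex{0} = 1
g(12) = mex{1} = 0
g(13) = mex{0} = 1
g(14) = mex{1} = 0
So g(14) = 0.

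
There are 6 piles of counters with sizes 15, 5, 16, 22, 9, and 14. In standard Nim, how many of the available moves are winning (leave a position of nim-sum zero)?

Nim-sum: 15 XOR 5 XOR 16 XOR 22 XOR 9 XOR 14 = 11.
The overall nim-sum is X = 11. A pile of size p has a winning move iff p XOR X < p (reduce it to p XOR X).
  15: 15 XOR 11 = 4 < 15 — winning move (to 4).
  5: 5 XOR 11 = 14 ≥ 5 — no move.
  16: 16 XOR 11 = 27 ≥ 16 — no move.
  22: 22 XOR 11 = 29 ≥ 22 — no move.
  9: 9 XOR 11 = 2 < 9 — winning move (to 2).
  14: 14 XOR 11 = 5 < 14 — winning move (to 5).
That gives 3 winning moves.

3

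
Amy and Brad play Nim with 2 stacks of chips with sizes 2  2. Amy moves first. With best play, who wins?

Write each in binary and XOR column by column:
  10  (2)
  10  (2)
  --
  00  (0)
The nim-sum is 0, so this is a P-position: the player to move is in a losing position under optimal play; Amy is about to move from it and so loses — Brad wins.

Brad wins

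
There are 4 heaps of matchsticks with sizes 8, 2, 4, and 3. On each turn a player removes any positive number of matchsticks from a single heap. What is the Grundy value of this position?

Nim-sum: 8 ^ 2 ^ 4 ^ 3 = 13.

13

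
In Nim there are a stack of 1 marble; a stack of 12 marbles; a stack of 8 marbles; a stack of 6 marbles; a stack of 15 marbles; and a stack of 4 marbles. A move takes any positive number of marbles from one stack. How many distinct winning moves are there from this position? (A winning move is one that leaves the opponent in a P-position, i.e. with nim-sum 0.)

3

In binary:
  0001  (1)
  1100  (12)
  1000  (8)
  0110  (6)
  1111  (15)
  0100  (4)
  ----
  1000  (8)
The overall nim-sum is X = 8. A stack of size p has a winning move iff p XOR X < p (reduce it to p XOR X).
  1: 1 XOR 8 = 9 ≥ 1 — no move.
  12: 12 XOR 8 = 4 < 12 — winning move (to 4).
  8: 8 XOR 8 = 0 < 8 — winning move (to 0).
  6: 6 XOR 8 = 14 ≥ 6 — no move.
  15: 15 XOR 8 = 7 < 15 — winning move (to 7).
  4: 4 XOR 8 = 12 ≥ 4 — no move.
That gives 3 winning moves.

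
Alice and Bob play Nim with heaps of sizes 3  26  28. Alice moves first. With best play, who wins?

Alice wins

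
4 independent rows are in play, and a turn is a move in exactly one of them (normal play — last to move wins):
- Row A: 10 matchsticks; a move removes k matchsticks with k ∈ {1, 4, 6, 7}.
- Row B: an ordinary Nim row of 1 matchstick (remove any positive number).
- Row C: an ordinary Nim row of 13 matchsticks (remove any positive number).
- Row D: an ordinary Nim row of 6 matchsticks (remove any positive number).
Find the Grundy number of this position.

10

For row A, compute g(0), g(1), … with moves {1, 4, 6, 7}:
k:     0  1  2  3  4  5  6  7  8  9 10
g(k):  0  1  0  1  2  0  1  2  3  2  0
So g(10) = 0.
Row B is a plain Nim row of size 1, so its Grundy value is 1.
Row C is a plain Nim row of size 13, so its Grundy value is 13.
Row D is a plain Nim row of size 6, so its Grundy value is 6.
The value of a disjunctive sum is the nim-sum of the parts.
Combined value = 0 XOR 1 XOR 13 XOR 6 = 10.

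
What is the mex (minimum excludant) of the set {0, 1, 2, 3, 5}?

4

The values 0, 1, 2, 3 are all present; 4 is the first non-negative integer missing from the set.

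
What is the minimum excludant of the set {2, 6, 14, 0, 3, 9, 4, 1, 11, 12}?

5

The values 0, 1, 2, 3, 4 are all present; 5 is the first non-negative integer missing from the set.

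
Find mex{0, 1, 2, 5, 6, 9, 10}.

3

The values 0, 1, 2 are all present; 3 is the first non-negative integer missing from the set.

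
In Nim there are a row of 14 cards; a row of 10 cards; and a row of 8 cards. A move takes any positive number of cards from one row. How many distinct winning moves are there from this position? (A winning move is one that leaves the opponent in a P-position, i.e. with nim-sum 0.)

Write each in binary and XOR column by column:
  1110  (14)
  1010  (10)
  1000  (8)
  ----
  1100  (12)
The overall nim-sum is X = 12. A row of size p has a winning move iff p XOR X < p (reduce it to p XOR X).
  14: 14 XOR 12 = 2 < 14 — winning move (to 2).
  10: 10 XOR 12 = 6 < 10 — winning move (to 6).
  8: 8 XOR 12 = 4 < 8 — winning move (to 4).
That gives 3 winning moves.

3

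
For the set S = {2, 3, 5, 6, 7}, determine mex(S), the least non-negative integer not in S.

0 is not in the set, so the mex is 0.

0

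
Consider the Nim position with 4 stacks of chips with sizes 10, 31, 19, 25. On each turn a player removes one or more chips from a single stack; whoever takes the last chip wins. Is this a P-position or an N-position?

N-position

Compute the nim-sum pairwise:
10 ⊕ 31 = 21
21 ⊕ 19 = 6
6 ⊕ 25 = 31
The nim-sum is 31 ≠ 0, so this is an N-position: the player to move can win.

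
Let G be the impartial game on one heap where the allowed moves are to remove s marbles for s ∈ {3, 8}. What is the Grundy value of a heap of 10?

1

Grundy values for subtraction set {3, 8}:
g(0) = mex{} = 0
g(1) = mex{} = 0
g(2) = mex{} = 0
g(3) = mex{0} = 1
g(4) = mex{0} = 1
g(5) = mex{0} = 1
g(6) = mex{1} = 0
g(7) = mex{1} = 0
g(8) = mex{0,1} = 2
g(9) = mex{0} = 1
g(10) = mex{0} = 1
So g(10) = 1.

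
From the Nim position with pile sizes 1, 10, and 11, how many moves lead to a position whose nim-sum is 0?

0

Nim-sum: 1 ^ 10 ^ 11 = 0.
The nim-sum is already 0, so every move leaves a nonzero nim-sum — there are no winning moves.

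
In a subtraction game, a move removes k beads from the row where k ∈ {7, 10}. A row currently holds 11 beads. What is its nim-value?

1

Build the Grundy sequence with g(k) = mex{g(k−s) : s ∈ {7, 10}, s ≤ k}:
g(0) = mex{} = 0
g(1) = mex{} = 0
g(2) = mex{} = 0
g(3) = mex{} = 0
g(4) = mex{} = 0
g(5) = mex{} = 0
g(6) = mex{} = 0
g(7) = mex{0} = 1
g(8) = mex{0} = 1
g(9) = mex{0} = 1
g(10) = mex{0} = 1
g(11) = mex{0} = 1
So g(11) = 1.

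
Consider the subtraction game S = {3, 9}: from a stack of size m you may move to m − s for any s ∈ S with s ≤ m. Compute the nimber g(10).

Build the Grundy sequence with g(k) = mex{g(k−s) : s ∈ {3, 9}, s ≤ k}:
g(0) = mex{} = 0
g(1) = mex{} = 0
g(2) = mex{} = 0
g(3) = mex{0} = 1
g(4) = mex{0} = 1
g(5) = mex{0} = 1
g(6) = mex{1} = 0
g(7) = mex{1} = 0
g(8) = mex{1} = 0
g(9) = mex{0} = 1
g(10) = mex{0} = 1
So g(10) = 1.

1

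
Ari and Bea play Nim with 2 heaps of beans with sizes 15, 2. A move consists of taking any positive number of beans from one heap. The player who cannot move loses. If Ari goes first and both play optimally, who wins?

Nim-sum: 15 ^ 2 = 13.
The nim-sum is 13 ≠ 0, so this is an N-position: the player to move can win; Ari has a winning move.

Ari wins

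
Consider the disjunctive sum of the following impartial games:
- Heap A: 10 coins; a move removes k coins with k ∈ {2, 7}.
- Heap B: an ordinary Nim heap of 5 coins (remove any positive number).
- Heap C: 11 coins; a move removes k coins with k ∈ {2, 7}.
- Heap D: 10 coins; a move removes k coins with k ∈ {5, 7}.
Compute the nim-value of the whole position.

Build the Grundy sequence for heap A with g(k) = mex{g(k−s) : s ∈ {2, 7}, s ≤ k}:
g(0) = mex{} = 0
g(1) = mex{} = 0
g(2) = mex{0} = 1
g(3) = mex{0} = 1
g(4) = mex{1} = 0
g(5) = mex{1} = 0
g(6) = mex{0} = 1
g(7) = mex{0} = 1
g(8) = mex{0,1} = 2
g(9) = mex{1} = 0
g(10) = mex{1,2} = 0
So g(10) = 0.
Heap B is a plain Nim heap of size 5, so its Grundy value is 5.
For heap C, compute g(0), g(1), … with moves {2, 7}:
g(0) = mex{} = 0
g(1) = mex{} = 0
g(2) = mex{0} = 1
g(3) = mex{0} = 1
g(4) = mex{1} = 0
g(5) = mex{1} = 0
g(6) = mex{0} = 1
g(7) = mex{0} = 1
g(8) = mex{0,1} = 2
g(9) = mex{1} = 0
g(10) = mex{1,2} = 0
g(11) = mex{0} = 1
So g(11) = 1.
Grundy values for heap D (subtraction set {5, 7}):
g(0) = mex{} = 0
g(1) = mex{} = 0
g(2) = mex{} = 0
g(3) = mex{} = 0
g(4) = mex{} = 0
g(5) = mex{0} = 1
g(6) = mex{0} = 1
g(7) = mex{0} = 1
g(8) = mex{0} = 1
g(9) = mex{0} = 1
g(10) = mex{0,1} = 2
So g(10) = 2.
By the Sprague-Grundy theorem, the Grundy value of a sum of independent games is the XOR of the component values.
Combined value = 0 ⊕ 5 ⊕ 1 ⊕ 2 = 6.

6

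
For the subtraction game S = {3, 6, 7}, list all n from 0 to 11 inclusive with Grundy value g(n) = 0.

0, 1, 2, 10, 11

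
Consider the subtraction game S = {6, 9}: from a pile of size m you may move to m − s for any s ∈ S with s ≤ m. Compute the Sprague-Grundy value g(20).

0

Grundy values for subtraction set {6, 9}:
k:     0  1  2  3  4  5  6  7  8  9 10 11 12 13 14 15 16 17 18 19 20
g(k):  0  0  0  0  0  0  1  1  1  1  1  1  2  2  2  0  0  0  0  0  0
So g(20) = 0.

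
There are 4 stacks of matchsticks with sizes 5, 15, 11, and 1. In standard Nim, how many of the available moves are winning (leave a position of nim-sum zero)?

0

Compute the nim-sum pairwise:
5 ^ 15 = 10
10 ^ 11 = 1
1 ^ 1 = 0
The nim-sum is already 0, so every move leaves a nonzero nim-sum — there are no winning moves.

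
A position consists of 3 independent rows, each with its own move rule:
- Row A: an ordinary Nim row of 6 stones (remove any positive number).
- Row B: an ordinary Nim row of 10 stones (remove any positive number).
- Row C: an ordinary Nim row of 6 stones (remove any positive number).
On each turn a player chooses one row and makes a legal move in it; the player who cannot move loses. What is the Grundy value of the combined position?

10

Row A is a plain Nim row of size 6, so its Grundy value is 6.
Row B is a plain Nim row of size 10, so its Grundy value is 10.
Row C is a plain Nim row of size 6, so its Grundy value is 6.
By the Sprague-Grundy theorem, the Grundy value of a sum of independent games is the XOR of the component values.
Combined value = 6 ⊕ 10 ⊕ 6 = 10.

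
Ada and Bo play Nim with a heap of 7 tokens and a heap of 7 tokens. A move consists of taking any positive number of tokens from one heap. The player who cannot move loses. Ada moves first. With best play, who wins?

Bitwise XOR of the heap sizes:
  111  (7)
  111  (7)
  ---
  000  (0)
The nim-sum is 0, so this is a P-position: the player to move is in a losing position under optimal play; Ada is about to move from it and so loses — Bo wins.

Bo wins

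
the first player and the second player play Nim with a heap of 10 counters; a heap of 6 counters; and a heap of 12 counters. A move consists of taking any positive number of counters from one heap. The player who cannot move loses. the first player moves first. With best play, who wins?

the second player wins

Nim-sum: 10 XOR 6 XOR 12 = 0.
The nim-sum is 0, so this is a P-position: the player to move is in a losing position under optimal play; the first player is about to move from it and so loses — the second player wins.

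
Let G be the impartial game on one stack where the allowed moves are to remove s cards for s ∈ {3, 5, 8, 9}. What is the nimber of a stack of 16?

1

Build the Grundy sequence with g(k) = mex{g(k−s) : s ∈ {3, 5, 8, 9}, s ≤ k}:
k:     0  1  2  3  4  5  6  7  8  9 10 11 12 13 14 15 16
g(k):  0  0  0  1  1  1  2  2  2  3  3  3  0  0  0  1  1
So g(16) = 1.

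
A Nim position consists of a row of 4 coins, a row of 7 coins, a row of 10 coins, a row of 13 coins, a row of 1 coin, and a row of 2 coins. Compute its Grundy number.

7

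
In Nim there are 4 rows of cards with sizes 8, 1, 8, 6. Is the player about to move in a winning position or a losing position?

Nim-sum: 8 XOR 1 XOR 8 XOR 6 = 7.
The nim-sum is 7 ≠ 0, so this is an N-position: the player to move can win.

Winning position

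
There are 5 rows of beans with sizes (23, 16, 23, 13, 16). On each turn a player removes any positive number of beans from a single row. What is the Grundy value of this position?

13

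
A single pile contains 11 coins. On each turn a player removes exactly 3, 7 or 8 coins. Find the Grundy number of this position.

Build the Grundy sequence with g(k) = mex{g(k−s) : s ∈ {3, 7, 8}, s ≤ k}:
k:     0  1  2  3  4  5  6  7  8  9 10 11
g(k):  0  0  0  1  1  1  0  2  2  1  3  0
So g(11) = 0.

0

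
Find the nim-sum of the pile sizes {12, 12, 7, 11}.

12

Nim-sum: 12 ⊕ 12 ⊕ 7 ⊕ 11 = 12.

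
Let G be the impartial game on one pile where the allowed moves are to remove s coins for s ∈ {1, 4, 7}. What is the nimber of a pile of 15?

Grundy values for subtraction set {1, 4, 7}:
k:     0  1  2  3  4  5  6  7  8  9 10 11 12 13 14 15
g(k):  0  1  0  1  2  0  1  2  0  1  0  1  2  0  1  2
So g(15) = 2.

2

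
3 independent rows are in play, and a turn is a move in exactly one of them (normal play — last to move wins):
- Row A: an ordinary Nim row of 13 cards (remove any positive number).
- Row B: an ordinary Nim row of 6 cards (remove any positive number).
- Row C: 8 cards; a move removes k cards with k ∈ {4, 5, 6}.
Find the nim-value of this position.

9

Row A is a plain Nim row of size 13, so its Grundy value is 13.
Row B is a plain Nim row of size 6, so its Grundy value is 6.
For row C, compute g(0), g(1), … with moves {4, 5, 6}:
g(0) = mex{} = 0
g(1) = mex{} = 0
g(2) = mex{} = 0
g(3) = mex{} = 0
g(4) = mex{0} = 1
g(5) = mex{0} = 1
g(6) = mex{0} = 1
g(7) = mex{0} = 1
g(8) = mex{0,1} = 2
So g(8) = 2.
By the Sprague-Grundy theorem, the Grundy value of a sum of independent games is the XOR of the component values.
Combined value = 13 XOR 6 XOR 2 = 9.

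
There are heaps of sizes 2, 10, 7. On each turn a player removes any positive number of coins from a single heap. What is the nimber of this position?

15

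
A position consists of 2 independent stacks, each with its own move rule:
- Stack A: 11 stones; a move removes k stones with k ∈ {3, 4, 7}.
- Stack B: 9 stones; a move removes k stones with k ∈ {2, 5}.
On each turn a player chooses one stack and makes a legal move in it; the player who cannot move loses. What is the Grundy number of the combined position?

1

For stack A, compute g(0), g(1), … with moves {3, 4, 7}:
k:     0  1  2  3  4  5  6  7  8  9 10 11
g(k):  0  0  0  1  1  1  2  2  2  3  0  0
So g(11) = 0.
For stack B, compute g(0), g(1), … with moves {2, 5}:
g(0) = mex{} = 0
g(1) = mex{} = 0
g(2) = mex{0} = 1
g(3) = mex{0} = 1
g(4) = mex{1} = 0
g(5) = mex{0,1} = 2
g(6) = mex{0} = 1
g(7) = mex{1,2} = 0
g(8) = mex{1} = 0
g(9) = mex{0} = 1
So g(9) = 1.
By the Sprague-Grundy theorem, the Grundy value of a sum of independent games is the XOR of the component values.
Combined value = 0 ⊕ 1 = 1.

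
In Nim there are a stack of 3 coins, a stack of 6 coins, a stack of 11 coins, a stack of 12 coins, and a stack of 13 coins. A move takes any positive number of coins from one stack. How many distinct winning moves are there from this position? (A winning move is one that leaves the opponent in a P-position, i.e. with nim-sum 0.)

3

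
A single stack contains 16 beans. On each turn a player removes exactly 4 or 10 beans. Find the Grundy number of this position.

0

Compute g(0), g(1), … for moves {4, 10}:
k:     0  1  2  3  4  5  6  7  8  9 10 11 12 13 14 15 16
g(k):  0  0  0  0  1  1  1  1  0  0  2  2  1  1  0  0  0
So g(16) = 0.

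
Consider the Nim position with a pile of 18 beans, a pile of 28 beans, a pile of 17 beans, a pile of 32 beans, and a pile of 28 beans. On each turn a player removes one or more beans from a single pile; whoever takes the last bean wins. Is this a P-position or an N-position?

N-position

Nim-sum: 18 ^ 28 ^ 17 ^ 32 ^ 28 = 35.
The nim-sum is 35 ≠ 0, so this is an N-position: the player to move can win.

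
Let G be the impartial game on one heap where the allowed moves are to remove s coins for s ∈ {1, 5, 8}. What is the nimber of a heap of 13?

Grundy values for subtraction set {1, 5, 8}:
k:     0  1  2  3  4  5  6  7  8  9 10 11 12 13
g(k):  0  1  0  1  0  1  0  1  2  3  2  3  2  0
So g(13) = 0.

0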